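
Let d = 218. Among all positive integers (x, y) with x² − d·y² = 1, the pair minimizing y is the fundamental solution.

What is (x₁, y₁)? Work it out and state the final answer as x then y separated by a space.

126003 8534

√218 = [14; 1,3,3,1,28, …], period ℓ=5 (odd) → k=9
step 0: (14, 1)  from 14·(1,0) + (0,1)
…
step 4: (251, 17)  from 1·(192,13) + (59,4)
…
step 6: (7471, 506)  from 1·(7220,489) + (251,17)
step 7: (29633, 2007)  from 3·(7471,506) + (7220,489)
step 8: (96370, 6527)  from 3·(29633,2007) + (7471,506)
step 9: (126003, 8534)  from 1·(96370,6527) + (29633,2007)
fundamental: x₁=126003, y₁=8534  (since 15876756009 − 218·72829156 = 1)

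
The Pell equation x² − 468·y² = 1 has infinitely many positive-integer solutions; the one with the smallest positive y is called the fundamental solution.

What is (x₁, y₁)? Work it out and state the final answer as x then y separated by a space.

649 30

√468 → a₀=21, period (1,1,1,2,1,1,1,42); ℓ=8 even so k=7
a_0=21:  p_0=21·1+0=21,  q_0=21·0+1=1
…
a_2=1:  p_2=1·22+21=43,  q_2=1·1+1=2
a_3=1:  p_3=1·43+22=65,  q_3=1·2+1=3
…
a_6=1:  p_6=1·238+173=411,  q_6=1·11+8=19
a_7=1:  p_7=1·411+238=649,  q_7=1·19+11=30
(x₁, y₁) = (649, 30);  649² − 468·30² = 1 ✓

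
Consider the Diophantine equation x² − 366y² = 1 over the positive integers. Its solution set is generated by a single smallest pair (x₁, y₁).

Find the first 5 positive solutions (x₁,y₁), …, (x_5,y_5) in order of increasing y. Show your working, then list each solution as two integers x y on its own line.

√366 = [19; 7,1,1,1,2,12,2,1,1,1,7,38, …], period ℓ=12 (even) → k=11
k=0  a_k=19  p_k/q_k = 19/1
k=1  a_k=7  p_k/q_k = 134/7
k=2  a_k=1  p_k/q_k = 153/8
k=3  a_k=1  p_k/q_k = 287/15
k=4  a_k=1  p_k/q_k = 440/23
k=5  a_k=2  p_k/q_k = 1167/61
…
k=8  a_k=1  p_k/q_k = 44499/2326
k=9  a_k=1  p_k/q_k = 74554/3897
k=10  a_k=1  p_k/q_k = 119053/6223
k=11  a_k=7  p_k/q_k = 907925/47458
(x₁, y₁) = (907925, 47458);  907925² − 366·47458² = 1 ✓
k=2:  x_2 = 907925·907925+366·47458·47458 = 1648655611249,  y_2 = 907925·47458+47458·907925 = 86176609300
k=3:  x_3 = 907925·1648655611249+366·47458·86176609300 = 2993711291685588725,  y_3 = 907925·86176609300+47458·1648655611249 = 156483795997357542
k=4:  x_4 = 907925·2993711291685588725+366·47458·156483795997357542 = 5436130649005627630680001,  y_4 = 907925·156483795997357542+47458·2993711291685588725 = 284151100961715516031400
k=5:  x_5 = 907925·5436130649005627630680001+366·47458·284151100961715516031400 = 9871197838993875221878594227125,  y_5 = 907925·284151100961715516031400+47458·5436130649005627630680001 = 515975776681174635989620332458

907925 47458
1648655611249 86176609300
2993711291685588725 156483795997357542
5436130649005627630680001 284151100961715516031400
9871197838993875221878594227125 515975776681174635989620332458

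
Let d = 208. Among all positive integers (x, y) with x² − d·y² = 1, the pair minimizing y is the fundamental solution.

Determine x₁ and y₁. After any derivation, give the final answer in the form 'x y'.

649 45

√208 = [14; 2,2,1,2,2,28, …], period ℓ=6 (even) → k=5
step 0: (14, 1)  from 14·(1,0) + (0,1)
step 1: (29, 2)  from 2·(14,1) + (1,0)
step 2: (72, 5)  from 2·(29,2) + (14,1)
step 3: (101, 7)  from 1·(72,5) + (29,2)
step 4: (274, 19)  from 2·(101,7) + (72,5)
step 5: (649, 45)  from 2·(274,19) + (101,7)
→ (649, 45).  Check: 649²=421201, 208·45²=421200, difference 1.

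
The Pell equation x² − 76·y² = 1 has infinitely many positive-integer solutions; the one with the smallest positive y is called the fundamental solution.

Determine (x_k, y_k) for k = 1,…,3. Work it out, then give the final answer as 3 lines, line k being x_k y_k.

57799 6630
6681448801 766414740
772362118440199 88596011107890

d=76: √d = [8; 1,2,1,1,5,4,5,1,1,2,1,16] (ℓ=12, even), read p_11/q_11
k=0  a_k=8  p_k/q_k = 8/1
…
k=3  a_k=1  p_k/q_k = 35/4
k=4  a_k=1  p_k/q_k = 61/7
…
k=6  a_k=4  p_k/q_k = 1421/163
k=7  a_k=5  p_k/q_k = 7445/854
k=8  a_k=1  p_k/q_k = 8866/1017
…
k=10  a_k=2  p_k/q_k = 41488/4759
k=11  a_k=1  p_k/q_k = 57799/6630
fundamental: x₁=57799, y₁=6630  (since 3340724401 − 76·43956900 = 1)
k=2:  x_2 = 57799·57799+76·6630·6630 = 6681448801,  y_2 = 57799·6630+6630·57799 = 766414740
k=3:  x_3 = 57799·6681448801+76·6630·766414740 = 772362118440199,  y_3 = 57799·766414740+6630·6681448801 = 88596011107890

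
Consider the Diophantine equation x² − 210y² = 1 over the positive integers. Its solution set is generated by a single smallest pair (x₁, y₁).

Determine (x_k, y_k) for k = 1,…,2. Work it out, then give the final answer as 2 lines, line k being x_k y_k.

[14; 2,28] for √210; ℓ=2 ⇒ convergent index 1
k=0  a_k=14  p_k/q_k = 14/1
k=1  a_k=2  p_k/q_k = 29/2
(x₁, y₁) = (29, 2);  29² − 210·2² = 1 ✓
(x_2, y_2) = (29·29 + 210·2·2, 29·2 + 2·29) = (1681, 116)

29 2
1681 116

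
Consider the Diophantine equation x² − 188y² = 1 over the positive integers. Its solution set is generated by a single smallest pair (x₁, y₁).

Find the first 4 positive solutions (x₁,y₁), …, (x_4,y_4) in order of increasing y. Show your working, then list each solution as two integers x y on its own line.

d=188: √d = [13; 1,2,2,6,2,2,1,26] (ℓ=8, even), read p_7/q_7
step 0: (13, 1)  from 13·(1,0) + (0,1)
…
step 3: (96, 7)  from 2·(41,3) + (14,1)
step 4: (617, 45)  from 6·(96,7) + (41,3)
step 5: (1330, 97)  from 2·(617,45) + (96,7)
step 6: (3277, 239)  from 2·(1330,97) + (617,45)
step 7: (4607, 336)  from 1·(3277,239) + (1330,97)
fundamental: x₁=4607, y₁=336  (since 21224449 − 188·112896 = 1)
(x_2, y_2) = (4607·4607 + 188·336·336, 4607·336 + 336·4607) = (42448897, 3095904)
(x_3, y_3) = (4607·42448897 + 188·336·3095904, 4607·3095904 + 336·42448897) = (391124132351, 28525659120)
(x_4, y_4) = (4607·391124132351 + 188·336·28525659120, 4607·28525659120 + 336·391124132351) = (3603817713033217, 262835420035776)

4607 336
42448897 3095904
391124132351 28525659120
3603817713033217 262835420035776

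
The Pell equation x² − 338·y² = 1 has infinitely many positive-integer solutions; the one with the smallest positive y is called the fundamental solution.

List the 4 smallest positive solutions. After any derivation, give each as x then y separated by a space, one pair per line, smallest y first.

114243 6214
26102926097 1419812004
5964153172084899 324407165539730
1362725501650887306817 74122495624090936776

d=338: √d = [18; 2,1,1,2,36] (ℓ=5, odd), read p_9/q_9
i=0: a=18 ⇒ p=18, q=1
i=1: a=2 ⇒ p=37, q=2
i=2: a=1 ⇒ p=55, q=3
i=3: a=1 ⇒ p=92, q=5
…
i=6: a=2 ⇒ p=17631, q=959
…
i=8: a=1 ⇒ p=43958, q=2391
i=9: a=2 ⇒ p=114243, q=6214
(x₁, y₁) = (114243, 6214);  114243² − 338·6214² = 1 ✓
(114243+6214√338)^2 = 26102926097 + 1419812004√338
(114243+6214√338)^3 = 5964153172084899 + 324407165539730√338
(114243+6214√338)^4 = 1362725501650887306817 + 74122495624090936776√338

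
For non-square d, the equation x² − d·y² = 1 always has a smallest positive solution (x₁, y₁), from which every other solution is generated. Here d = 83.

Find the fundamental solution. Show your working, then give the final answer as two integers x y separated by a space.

82 9

[9; 9,18] for √83; ℓ=2 ⇒ convergent index 1
step 0: (9, 1)  from 9·(1,0) + (0,1)
step 1: (82, 9)  from 9·(9,1) + (1,0)
fundamental: x₁=82, y₁=9  (since 6724 − 83·81 = 1)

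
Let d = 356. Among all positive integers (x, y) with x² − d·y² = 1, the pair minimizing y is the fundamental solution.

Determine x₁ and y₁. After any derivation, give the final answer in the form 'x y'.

d=356: √d = [18; 1,6,1,1,2,…,6,1,36] (ℓ=14, even), read p_13/q_13
k=0  a_k=18  p_k/q_k = 18/1
k=1  a_k=1  p_k/q_k = 19/1
…
k=3  a_k=1  p_k/q_k = 151/8
…
k=6  a_k=1  p_k/q_k = 1000/53
k=7  a_k=8  p_k/q_k = 8717/462
…
k=12  a_k=6  p_k/q_k = 433982/23001
k=13  a_k=1  p_k/q_k = 500001/26500
(x₁, y₁) = (500001, 26500);  500001² − 356·26500² = 1 ✓

500001 26500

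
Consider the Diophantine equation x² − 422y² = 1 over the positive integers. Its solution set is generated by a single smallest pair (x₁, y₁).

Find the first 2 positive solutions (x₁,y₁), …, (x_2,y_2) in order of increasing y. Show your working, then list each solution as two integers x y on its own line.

7022501 341850
98631040590001 4801283933700

[20; 1,1,5,2,1,…,1,1,40] for √422; ℓ=14 ⇒ convergent index 13
a_0=20:  p_0=20·1+0=20,  q_0=20·0+1=1
a_1=1:  p_1=1·20+1=21,  q_1=1·1+0=1
a_2=1:  p_2=1·21+20=41,  q_2=1·1+1=2
a_3=5:  p_3=5·41+21=226,  q_3=5·2+1=11
a_4=2:  p_4=2·226+41=493,  q_4=2·11+2=24
a_5=1:  p_5=1·493+226=719,  q_5=1·24+11=35
a_6=3:  p_6=3·719+493=2650,  q_6=3·35+24=129
…
a_8=3:  p_8=3·53719+2650=163807,  q_8=3·2615+129=7974
a_9=1:  p_9=1·163807+53719=217526,  q_9=1·7974+2615=10589
a_10=2:  p_10=2·217526+163807=598859,  q_10=2·10589+7974=29152
a_11=5:  p_11=5·598859+217526=3211821,  q_11=5·29152+10589=156349
a_12=1:  p_12=1·3211821+598859=3810680,  q_12=1·156349+29152=185501
a_13=1:  p_13=1·3810680+3211821=7022501,  q_13=1·185501+156349=341850
fundamental: x₁=7022501, y₁=341850  (since 49315520295001 − 422·116861422500 = 1)
n=2: (7022501,341850)∘(7022501,341850) = (7022501·7022501+422·341850·341850, 7022501·341850+341850·7022501) = (98631040590001,4801283933700)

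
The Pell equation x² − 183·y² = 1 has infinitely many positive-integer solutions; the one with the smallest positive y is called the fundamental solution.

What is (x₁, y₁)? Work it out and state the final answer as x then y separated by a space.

d=183: √d = [13; 1,1,8,1,1,26] (ℓ=6, even), read p_5/q_5
k=0  a_k=13  p_k/q_k = 13/1
k=1  a_k=1  p_k/q_k = 14/1
k=2  a_k=1  p_k/q_k = 27/2
…
k=4  a_k=1  p_k/q_k = 257/19
k=5  a_k=1  p_k/q_k = 487/36
fundamental: x₁=487, y₁=36  (since 237169 − 183·1296 = 1)

487 36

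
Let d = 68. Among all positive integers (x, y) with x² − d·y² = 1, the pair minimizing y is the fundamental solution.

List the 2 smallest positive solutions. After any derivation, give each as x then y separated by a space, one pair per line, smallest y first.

33 4
2177 264

√68 = [8; 4,16, …], period ℓ=2 (even) → k=1
a_0=8:  p_0=8·1+0=8,  q_0=8·0+1=1
a_1=4:  p_1=4·8+1=33,  q_1=4·1+0=4
fundamental: x₁=33, y₁=4  (since 1089 − 68·16 = 1)
n=2: (33,4)∘(33,4) = (33·33+68·4·4, 33·4+4·33) = (2177,264)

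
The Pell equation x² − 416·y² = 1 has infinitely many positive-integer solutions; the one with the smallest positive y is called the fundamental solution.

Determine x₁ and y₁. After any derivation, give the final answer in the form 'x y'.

d=416: √d = [20; 2,1,1,9,1,1,2,40] (ℓ=8, even), read p_7/q_7
k=0  a_k=20  p_k/q_k = 20/1
…
k=4  a_k=9  p_k/q_k = 979/48
…
k=6  a_k=1  p_k/q_k = 2060/101
k=7  a_k=2  p_k/q_k = 5201/255
→ (5201, 255).  Check: 5201²=27050401, 416·255²=27050400, difference 1.

5201 255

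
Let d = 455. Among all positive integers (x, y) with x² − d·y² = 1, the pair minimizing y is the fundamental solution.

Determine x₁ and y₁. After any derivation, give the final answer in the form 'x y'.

√455 = [21; 3,42, …], period ℓ=2 (even) → k=1
k=0  a_k=21  p_k/q_k = 21/1
k=1  a_k=3  p_k/q_k = 64/3
(x₁, y₁) = (64, 3);  64² − 455·3² = 1 ✓

64 3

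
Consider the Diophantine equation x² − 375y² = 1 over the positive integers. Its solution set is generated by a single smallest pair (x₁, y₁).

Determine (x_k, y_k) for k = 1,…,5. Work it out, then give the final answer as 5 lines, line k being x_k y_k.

15124 781
457470751 23623688
13837575261124 714569313843
418558976041008001 21614292581499376
12660571893450834753124 653789121290623811405

d=375: √d = [19; 2,1,2,1,5,1,2,1,2,38] (ℓ=10, even), read p_9/q_9
k=0  a_k=19  p_k/q_k = 19/1
…
k=2  a_k=1  p_k/q_k = 58/3
k=3  a_k=2  p_k/q_k = 155/8
…
k=5  a_k=5  p_k/q_k = 1220/63
…
k=8  a_k=1  p_k/q_k = 5519/285
k=9  a_k=2  p_k/q_k = 15124/781
→ (15124, 781).  Check: 15124²=228735376, 375·781²=228735375, difference 1.
n=2: (15124,781)∘(15124,781) = (15124·15124+375·781·781, 15124·781+781·15124) = (457470751,23623688)
n=3: (457470751,23623688)∘(15124,781) = (15124·457470751+375·781·23623688, 15124·23623688+781·457470751) = (13837575261124,714569313843)
n=4: (13837575261124,714569313843)∘(15124,781) = (15124·13837575261124+375·781·714569313843, 15124·714569313843+781·13837575261124) = (418558976041008001,21614292581499376)
n=5: (418558976041008001,21614292581499376)∘(15124,781) = (15124·418558976041008001+375·781·21614292581499376, 15124·21614292581499376+781·418558976041008001) = (12660571893450834753124,653789121290623811405)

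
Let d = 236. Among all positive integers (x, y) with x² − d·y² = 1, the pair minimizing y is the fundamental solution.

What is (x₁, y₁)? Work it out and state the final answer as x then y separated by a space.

561799 36570

d=236: √d = [15; 2,1,3,5,1,6,1,5,3,1,2,30] (ℓ=12, even), read p_11/q_11
i=0: a=15 ⇒ p=15, q=1
…
i=3: a=3 ⇒ p=169, q=11
i=4: a=5 ⇒ p=891, q=58
i=5: a=1 ⇒ p=1060, q=69
i=6: a=6 ⇒ p=7251, q=472
i=7: a=1 ⇒ p=8311, q=541
i=8: a=5 ⇒ p=48806, q=3177
i=9: a=3 ⇒ p=154729, q=10072
i=10: a=1 ⇒ p=203535, q=13249
i=11: a=2 ⇒ p=561799, q=36570
→ (561799, 36570).  Check: 561799²=315618116401, 236·36570²=315618116400, difference 1.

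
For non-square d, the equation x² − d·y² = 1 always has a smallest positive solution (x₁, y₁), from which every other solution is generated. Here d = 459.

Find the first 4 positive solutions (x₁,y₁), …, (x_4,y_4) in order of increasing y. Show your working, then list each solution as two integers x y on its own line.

499850 23331
499700044999 23324000700
499550134985000450 23317003499766669
499400269944005249820001 23310008398693414998600

√459 → a₀=21, period (2,2,1,4,21,4,1,2,2,42); ℓ=10 even so k=9
i=0: a=21 ⇒ p=21, q=1
…
i=2: a=2 ⇒ p=107, q=5
…
i=4: a=4 ⇒ p=707, q=33
i=5: a=21 ⇒ p=14997, q=700
…
i=7: a=1 ⇒ p=75692, q=3533
i=8: a=2 ⇒ p=212079, q=9899
i=9: a=2 ⇒ p=499850, q=23331
→ (499850, 23331).  Check: 499850²=249850022500, 459·23331²=249850022499, difference 1.
(499850+23331√459)^2 = 499700044999 + 23324000700√459
(499850+23331√459)^3 = 499550134985000450 + 23317003499766669√459
(499850+23331√459)^4 = 499400269944005249820001 + 23310008398693414998600√459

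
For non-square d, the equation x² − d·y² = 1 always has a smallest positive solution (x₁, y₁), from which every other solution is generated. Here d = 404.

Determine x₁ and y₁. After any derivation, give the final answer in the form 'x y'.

d=404: √d = [20; 10,40] (ℓ=2, even), read p_1/q_1
step 0: (20, 1)  from 20·(1,0) + (0,1)
step 1: (201, 10)  from 10·(20,1) + (1,0)
(x₁, y₁) = (201, 10);  201² − 404·10² = 1 ✓

201 10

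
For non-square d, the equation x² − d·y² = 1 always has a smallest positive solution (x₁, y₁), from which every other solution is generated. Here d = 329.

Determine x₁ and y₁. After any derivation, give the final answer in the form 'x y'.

2376415 131016

√329 = [18; 7,4,2,1,1,4,1,1,2,4,7,36, …], period ℓ=12 (even) → k=11
step 0: (18, 1)  from 18·(1,0) + (0,1)
…
step 6: (13241, 730)  from 4·(2884,159) + (1705,94)
…
step 10: (328794, 18127)  from 4·(74857,4127) + (29366,1619)
step 11: (2376415, 131016)  from 7·(328794,18127) + (74857,4127)
→ (2376415, 131016).  Check: 2376415²=5647348252225, 329·131016²=5647348252224, difference 1.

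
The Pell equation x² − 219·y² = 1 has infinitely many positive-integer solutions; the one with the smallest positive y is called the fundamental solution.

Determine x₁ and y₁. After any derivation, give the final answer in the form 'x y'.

74 5

d=219: √d = [14; 1,3,1,28] (ℓ=4, even), read p_3/q_3
i=0: a=14 ⇒ p=14, q=1
…
i=2: a=3 ⇒ p=59, q=4
i=3: a=1 ⇒ p=74, q=5
→ (74, 5).  Check: 74²=5476, 219·5²=5475, difference 1.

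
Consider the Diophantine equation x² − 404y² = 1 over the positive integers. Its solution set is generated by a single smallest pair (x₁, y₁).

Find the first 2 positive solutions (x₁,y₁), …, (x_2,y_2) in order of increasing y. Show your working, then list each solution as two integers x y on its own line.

√404 → a₀=20, period (10,40); ℓ=2 even so k=1
step 0: (20, 1)  from 20·(1,0) + (0,1)
step 1: (201, 10)  from 10·(20,1) + (1,0)
(x₁, y₁) = (201, 10);  201² − 404·10² = 1 ✓
n=2: (201,10)∘(201,10) = (201·201+404·10·10, 201·10+10·201) = (80801,4020)

201 10
80801 4020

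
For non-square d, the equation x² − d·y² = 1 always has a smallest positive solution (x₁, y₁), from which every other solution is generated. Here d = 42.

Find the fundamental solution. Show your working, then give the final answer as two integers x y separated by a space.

13 2

√42 → a₀=6, period (2,12); ℓ=2 even so k=1
i=0: a=6 ⇒ p=6, q=1
i=1: a=2 ⇒ p=13, q=2
(x₁, y₁) = (13, 2);  13² − 42·2² = 1 ✓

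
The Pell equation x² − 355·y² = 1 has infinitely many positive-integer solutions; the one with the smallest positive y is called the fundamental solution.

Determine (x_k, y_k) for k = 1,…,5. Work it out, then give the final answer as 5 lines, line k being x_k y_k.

√355 → a₀=18, period (1,5,3,3,1,6,1,3,3,5,1,36); ℓ=12 even so k=11
k=0  a_k=18  p_k/q_k = 18/1
k=1  a_k=1  p_k/q_k = 19/1
…
k=3  a_k=3  p_k/q_k = 358/19
…
k=7  a_k=1  p_k/q_k = 12002/637
…
k=10  a_k=5  p_k/q_k = 803418/42641
k=11  a_k=1  p_k/q_k = 954809/50676
(x₁, y₁) = (954809, 50676);  954809² − 355·50676² = 1 ✓
(954809+50676√355)^2 = 1823320452961 + 96771801768√355
(954809+50676√355)^3 = 3481845556741524089 + 184797174548553948√355
(954809+50676√355)^4 = 6648994948371812427335041 + 352892010866963721270096√355
(954809+50676√355)^5 = 12697040435316401858305944800249 + 673888936007564730309809629380√355

954809 50676
1823320452961 96771801768
3481845556741524089 184797174548553948
6648994948371812427335041 352892010866963721270096
12697040435316401858305944800249 673888936007564730309809629380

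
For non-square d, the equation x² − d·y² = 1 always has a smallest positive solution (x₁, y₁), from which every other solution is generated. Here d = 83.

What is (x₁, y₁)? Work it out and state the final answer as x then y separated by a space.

[9; 9,18] for √83; ℓ=2 ⇒ convergent index 1
step 0: (9, 1)  from 9·(1,0) + (0,1)
step 1: (82, 9)  from 9·(9,1) + (1,0)
fundamental: x₁=82, y₁=9  (since 6724 − 83·81 = 1)

82 9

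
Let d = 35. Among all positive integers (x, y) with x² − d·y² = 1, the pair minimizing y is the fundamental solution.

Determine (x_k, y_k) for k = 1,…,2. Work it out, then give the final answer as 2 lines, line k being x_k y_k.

[5; 1,10] for √35; ℓ=2 ⇒ convergent index 1
a_0=5:  p_0=5·1+0=5,  q_0=5·0+1=1
a_1=1:  p_1=1·5+1=6,  q_1=1·1+0=1
fundamental: x₁=6, y₁=1  (since 36 − 35·1 = 1)
k=2:  x_2 = 6·6+35·1·1 = 71,  y_2 = 6·1+1·6 = 12

6 1
71 12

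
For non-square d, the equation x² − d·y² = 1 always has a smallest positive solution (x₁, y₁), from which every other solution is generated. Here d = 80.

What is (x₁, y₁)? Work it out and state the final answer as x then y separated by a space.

d=80: √d = [8; 1,16] (ℓ=2, even), read p_1/q_1
step 0: (8, 1)  from 8·(1,0) + (0,1)
step 1: (9, 1)  from 1·(8,1) + (1,0)
→ (9, 1).  Check: 9²=81, 80·1²=80, difference 1.

9 1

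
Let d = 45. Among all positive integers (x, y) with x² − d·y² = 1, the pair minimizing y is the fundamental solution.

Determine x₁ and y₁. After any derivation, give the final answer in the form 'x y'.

161 24

√45 → a₀=6, period (1,2,2,2,1,12); ℓ=6 even so k=5
step 0: (6, 1)  from 6·(1,0) + (0,1)
step 1: (7, 1)  from 1·(6,1) + (1,0)
…
step 3: (47, 7)  from 2·(20,3) + (7,1)
step 4: (114, 17)  from 2·(47,7) + (20,3)
step 5: (161, 24)  from 1·(114,17) + (47,7)
→ (161, 24).  Check: 161²=25921, 45·24²=25920, difference 1.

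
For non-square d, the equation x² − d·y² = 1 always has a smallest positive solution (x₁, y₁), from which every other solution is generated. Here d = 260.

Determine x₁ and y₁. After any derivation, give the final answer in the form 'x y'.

d=260: √d = [16; 8,32] (ℓ=2, even), read p_1/q_1
step 0: (16, 1)  from 16·(1,0) + (0,1)
step 1: (129, 8)  from 8·(16,1) + (1,0)
(x₁, y₁) = (129, 8);  129² − 260·8² = 1 ✓

129 8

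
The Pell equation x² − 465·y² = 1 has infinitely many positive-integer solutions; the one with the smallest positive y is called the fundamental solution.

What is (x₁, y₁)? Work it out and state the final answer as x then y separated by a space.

15871 736

d=465: √d = [21; 1,1,3,2,2,2,3,1,1,42] (ℓ=10, even), read p_9/q_9
a_0=21:  p_0=21·1+0=21,  q_0=21·0+1=1
…
a_4=2:  p_4=2·151+43=345,  q_4=2·7+2=16
a_5=2:  p_5=2·345+151=841,  q_5=2·16+7=39
a_6=2:  p_6=2·841+345=2027,  q_6=2·39+16=94
a_7=3:  p_7=3·2027+841=6922,  q_7=3·94+39=321
a_8=1:  p_8=1·6922+2027=8949,  q_8=1·321+94=415
a_9=1:  p_9=1·8949+6922=15871,  q_9=1·415+321=736
(x₁, y₁) = (15871, 736);  15871² − 465·736² = 1 ✓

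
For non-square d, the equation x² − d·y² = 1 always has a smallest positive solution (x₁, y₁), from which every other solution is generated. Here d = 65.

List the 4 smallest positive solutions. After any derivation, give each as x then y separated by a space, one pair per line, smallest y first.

[8; 16] for √65; ℓ=1 ⇒ convergent index 1
a_0=8:  p_0=8·1+0=8,  q_0=8·0+1=1
a_1=16:  p_1=16·8+1=129,  q_1=16·1+0=16
fundamental: x₁=129, y₁=16  (since 16641 − 65·256 = 1)
(129+16√65)^2 = 33281 + 4128√65
(129+16√65)^3 = 8586369 + 1065008√65
(129+16√65)^4 = 2215249921 + 274767936√65

129 16
33281 4128
8586369 1065008
2215249921 274767936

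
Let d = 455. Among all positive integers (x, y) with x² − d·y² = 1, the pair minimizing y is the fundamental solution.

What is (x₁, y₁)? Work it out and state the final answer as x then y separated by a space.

d=455: √d = [21; 3,42] (ℓ=2, even), read p_1/q_1
step 0: (21, 1)  from 21·(1,0) + (0,1)
step 1: (64, 3)  from 3·(21,1) + (1,0)
→ (64, 3).  Check: 64²=4096, 455·3²=4095, difference 1.

64 3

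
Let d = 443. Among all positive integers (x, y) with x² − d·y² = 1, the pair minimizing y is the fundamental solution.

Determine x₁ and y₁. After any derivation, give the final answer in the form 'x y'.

442 21

d=443: √d = [21; 21,42] (ℓ=2, even), read p_1/q_1
k=0  a_k=21  p_k/q_k = 21/1
k=1  a_k=21  p_k/q_k = 442/21
(x₁, y₁) = (442, 21);  442² − 443·21² = 1 ✓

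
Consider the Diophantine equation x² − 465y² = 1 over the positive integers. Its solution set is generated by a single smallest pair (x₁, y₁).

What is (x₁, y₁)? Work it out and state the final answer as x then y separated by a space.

15871 736

[21; 1,1,3,2,2,2,3,1,1,42] for √465; ℓ=10 ⇒ convergent index 9
k=0  a_k=21  p_k/q_k = 21/1
…
k=3  a_k=3  p_k/q_k = 151/7
k=4  a_k=2  p_k/q_k = 345/16
k=5  a_k=2  p_k/q_k = 841/39
k=6  a_k=2  p_k/q_k = 2027/94
…
k=8  a_k=1  p_k/q_k = 8949/415
k=9  a_k=1  p_k/q_k = 15871/736
→ (15871, 736).  Check: 15871²=251888641, 465·736²=251888640, difference 1.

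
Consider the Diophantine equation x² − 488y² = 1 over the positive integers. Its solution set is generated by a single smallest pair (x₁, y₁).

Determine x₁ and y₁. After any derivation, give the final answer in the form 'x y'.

243 11

√488 = [22; 11,44, …], period ℓ=2 (even) → k=1
i=0: a=22 ⇒ p=22, q=1
i=1: a=11 ⇒ p=243, q=11
fundamental: x₁=243, y₁=11  (since 59049 − 488·121 = 1)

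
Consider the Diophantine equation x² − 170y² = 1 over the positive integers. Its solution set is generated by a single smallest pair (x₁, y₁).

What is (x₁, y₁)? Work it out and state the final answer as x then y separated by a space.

[13; 26] for √170; ℓ=1 ⇒ convergent index 1
step 0: (13, 1)  from 13·(1,0) + (0,1)
step 1: (339, 26)  from 26·(13,1) + (1,0)
fundamental: x₁=339, y₁=26  (since 114921 − 170·676 = 1)

339 26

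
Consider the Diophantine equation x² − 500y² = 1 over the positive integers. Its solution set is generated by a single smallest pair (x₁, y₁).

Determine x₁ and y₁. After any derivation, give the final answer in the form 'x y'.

930249 41602

[22; 2,1,3,2,1,…,1,2,44] for √500; ℓ=14 ⇒ convergent index 13
step 0: (22, 1)  from 22·(1,0) + (0,1)
…
step 7: (14445, 646)  from 10·(1364,61) + (805,36)
step 8: (15809, 707)  from 1·(14445,646) + (1364,61)
…
step 12: (335522, 15005)  from 1·(259205,11592) + (76317,3413)
step 13: (930249, 41602)  from 2·(335522,15005) + (259205,11592)
fundamental: x₁=930249, y₁=41602  (since 865363202001 − 500·1730726404 = 1)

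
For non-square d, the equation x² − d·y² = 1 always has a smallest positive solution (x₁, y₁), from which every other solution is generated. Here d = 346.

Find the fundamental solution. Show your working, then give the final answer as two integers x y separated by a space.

17299 930

√346 = [18; 1,1,1,1,36, …], period ℓ=5 (odd) → k=9
a_0=18:  p_0=18·1+0=18,  q_0=18·0+1=1
a_1=1:  p_1=1·18+1=19,  q_1=1·1+0=1
…
a_8=1:  p_8=1·6901+3497=10398,  q_8=1·371+188=559
a_9=1:  p_9=1·10398+6901=17299,  q_9=1·559+371=930
(x₁, y₁) = (17299, 930);  17299² − 346·930² = 1 ✓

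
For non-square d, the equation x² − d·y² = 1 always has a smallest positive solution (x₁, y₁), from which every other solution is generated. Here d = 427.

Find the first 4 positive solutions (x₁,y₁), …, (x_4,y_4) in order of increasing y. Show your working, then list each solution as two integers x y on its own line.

62 3
7687 372
953126 46125
118179937 5719128

√427 → a₀=20, period (1,1,1,40); ℓ=4 even so k=3
a_0=20:  p_0=20·1+0=20,  q_0=20·0+1=1
…
a_2=1:  p_2=1·21+20=41,  q_2=1·1+1=2
a_3=1:  p_3=1·41+21=62,  q_3=1·2+1=3
(x₁, y₁) = (62, 3);  62² − 427·3² = 1 ✓
(x_2, y_2) = (62·62 + 427·3·3, 62·3 + 3·62) = (7687, 372)
(x_3, y_3) = (62·7687 + 427·3·372, 62·372 + 3·7687) = (953126, 46125)
(x_4, y_4) = (62·953126 + 427·3·46125, 62·46125 + 3·953126) = (118179937, 5719128)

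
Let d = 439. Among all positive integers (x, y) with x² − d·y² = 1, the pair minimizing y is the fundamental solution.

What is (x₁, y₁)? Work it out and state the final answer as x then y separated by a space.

√439 → a₀=20, period (1,19,1,40); ℓ=4 even so k=3
i=0: a=20 ⇒ p=20, q=1
i=1: a=1 ⇒ p=21, q=1
i=2: a=19 ⇒ p=419, q=20
i=3: a=1 ⇒ p=440, q=21
(x₁, y₁) = (440, 21);  440² − 439·21² = 1 ✓

440 21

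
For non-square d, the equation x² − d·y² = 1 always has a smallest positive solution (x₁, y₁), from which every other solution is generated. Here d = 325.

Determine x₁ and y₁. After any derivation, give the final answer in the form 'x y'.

d=325: √d = [18; 36] (ℓ=1, odd), read p_1/q_1
k=0  a_k=18  p_k/q_k = 18/1
k=1  a_k=36  p_k/q_k = 649/36
→ (649, 36).  Check: 649²=421201, 325·36²=421200, difference 1.

649 36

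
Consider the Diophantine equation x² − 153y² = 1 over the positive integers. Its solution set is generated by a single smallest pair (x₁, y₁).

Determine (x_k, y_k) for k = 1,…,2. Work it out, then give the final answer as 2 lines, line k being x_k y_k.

√153 = [12; 2,1,2,2,2,1,2,24, …], period ℓ=8 (even) → k=7
step 0: (12, 1)  from 12·(1,0) + (0,1)
step 1: (25, 2)  from 2·(12,1) + (1,0)
…
step 5: (569, 46)  from 2·(235,19) + (99,8)
step 6: (804, 65)  from 1·(569,46) + (235,19)
step 7: (2177, 176)  from 2·(804,65) + (569,46)
fundamental: x₁=2177, y₁=176  (since 4739329 − 153·30976 = 1)
k=2:  x_2 = 2177·2177+153·176·176 = 9478657,  y_2 = 2177·176+176·2177 = 766304

2177 176
9478657 766304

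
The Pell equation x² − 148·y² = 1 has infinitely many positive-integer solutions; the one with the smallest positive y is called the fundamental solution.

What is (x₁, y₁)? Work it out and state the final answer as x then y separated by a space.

73 6

[12; 6,24] for √148; ℓ=2 ⇒ convergent index 1
a_0=12:  p_0=12·1+0=12,  q_0=12·0+1=1
a_1=6:  p_1=6·12+1=73,  q_1=6·1+0=6
→ (73, 6).  Check: 73²=5329, 148·6²=5328, difference 1.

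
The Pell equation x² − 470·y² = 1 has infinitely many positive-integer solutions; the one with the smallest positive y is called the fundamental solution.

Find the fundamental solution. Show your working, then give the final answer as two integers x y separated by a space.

[21; 1,2,8,2,1,42] for √470; ℓ=6 ⇒ convergent index 5
i=0: a=21 ⇒ p=21, q=1
…
i=3: a=8 ⇒ p=542, q=25
i=4: a=2 ⇒ p=1149, q=53
i=5: a=1 ⇒ p=1691, q=78
fundamental: x₁=1691, y₁=78  (since 2859481 − 470·6084 = 1)

1691 78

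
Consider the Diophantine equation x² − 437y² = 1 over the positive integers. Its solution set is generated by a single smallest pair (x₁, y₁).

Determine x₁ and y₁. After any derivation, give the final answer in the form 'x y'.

4599 220

[20; 1,9,2,9,1,40] for √437; ℓ=6 ⇒ convergent index 5
step 0: (20, 1)  from 20·(1,0) + (0,1)
step 1: (21, 1)  from 1·(20,1) + (1,0)
…
step 4: (4160, 199)  from 9·(439,21) + (209,10)
step 5: (4599, 220)  from 1·(4160,199) + (439,21)
→ (4599, 220).  Check: 4599²=21150801, 437·220²=21150800, difference 1.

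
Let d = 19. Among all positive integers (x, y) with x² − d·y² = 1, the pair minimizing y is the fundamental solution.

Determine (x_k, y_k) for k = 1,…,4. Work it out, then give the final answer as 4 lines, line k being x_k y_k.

170 39
57799 13260
19651490 4508361
6681448801 1532829480

√19 = [4; 2,1,3,1,2,8, …], period ℓ=6 (even) → k=5
i=0: a=4 ⇒ p=4, q=1
…
i=2: a=1 ⇒ p=13, q=3
i=3: a=3 ⇒ p=48, q=11
i=4: a=1 ⇒ p=61, q=14
i=5: a=2 ⇒ p=170, q=39
fundamental: x₁=170, y₁=39  (since 28900 − 19·1521 = 1)
(170+39√19)^2 = 57799 + 13260√19
(170+39√19)^3 = 19651490 + 4508361√19
(170+39√19)^4 = 6681448801 + 1532829480√19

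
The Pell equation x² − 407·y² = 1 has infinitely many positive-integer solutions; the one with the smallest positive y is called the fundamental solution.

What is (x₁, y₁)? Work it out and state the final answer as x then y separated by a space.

2663 132

√407 → a₀=20, period (5,1,2,1,5,40); ℓ=6 even so k=5
a_0=20:  p_0=20·1+0=20,  q_0=20·0+1=1
a_1=5:  p_1=5·20+1=101,  q_1=5·1+0=5
a_2=1:  p_2=1·101+20=121,  q_2=1·5+1=6
a_3=2:  p_3=2·121+101=343,  q_3=2·6+5=17
a_4=1:  p_4=1·343+121=464,  q_4=1·17+6=23
a_5=5:  p_5=5·464+343=2663,  q_5=5·23+17=132
→ (2663, 132).  Check: 2663²=7091569, 407·132²=7091568, difference 1.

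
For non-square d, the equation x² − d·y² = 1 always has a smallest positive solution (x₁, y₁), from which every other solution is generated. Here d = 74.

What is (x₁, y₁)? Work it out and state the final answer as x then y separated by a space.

√74 = [8; 1,1,1,1,16, …], period ℓ=5 (odd) → k=9
step 0: (8, 1)  from 8·(1,0) + (0,1)
step 1: (9, 1)  from 1·(8,1) + (1,0)
step 2: (17, 2)  from 1·(9,1) + (8,1)
step 3: (26, 3)  from 1·(17,2) + (9,1)
step 4: (43, 5)  from 1·(26,3) + (17,2)
step 5: (714, 83)  from 16·(43,5) + (26,3)
step 6: (757, 88)  from 1·(714,83) + (43,5)
step 7: (1471, 171)  from 1·(757,88) + (714,83)
step 8: (2228, 259)  from 1·(1471,171) + (757,88)
step 9: (3699, 430)  from 1·(2228,259) + (1471,171)
→ (3699, 430).  Check: 3699²=13682601, 74·430²=13682600, difference 1.

3699 430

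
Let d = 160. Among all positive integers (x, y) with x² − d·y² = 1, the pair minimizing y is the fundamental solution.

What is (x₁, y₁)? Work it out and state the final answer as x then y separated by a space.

[12; 1,1,1,5,1,1,1,24] for √160; ℓ=8 ⇒ convergent index 7
step 0: (12, 1)  from 12·(1,0) + (0,1)
step 1: (13, 1)  from 1·(12,1) + (1,0)
step 2: (25, 2)  from 1·(13,1) + (12,1)
step 3: (38, 3)  from 1·(25,2) + (13,1)
step 4: (215, 17)  from 5·(38,3) + (25,2)
step 5: (253, 20)  from 1·(215,17) + (38,3)
step 6: (468, 37)  from 1·(253,20) + (215,17)
step 7: (721, 57)  from 1·(468,37) + (253,20)
→ (721, 57).  Check: 721²=519841, 160·57²=519840, difference 1.

721 57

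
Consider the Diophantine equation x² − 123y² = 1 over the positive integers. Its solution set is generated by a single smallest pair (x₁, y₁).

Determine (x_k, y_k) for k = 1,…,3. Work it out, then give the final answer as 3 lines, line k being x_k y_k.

122 11
29767 2684
7263026 654885

√123 = [11; 11,22, …], period ℓ=2 (even) → k=1
k=0  a_k=11  p_k/q_k = 11/1
k=1  a_k=11  p_k/q_k = 122/11
(x₁, y₁) = (122, 11);  122² − 123·11² = 1 ✓
n=2: (122,11)∘(122,11) = (122·122+123·11·11, 122·11+11·122) = (29767,2684)
n=3: (29767,2684)∘(122,11) = (122·29767+123·11·2684, 122·2684+11·29767) = (7263026,654885)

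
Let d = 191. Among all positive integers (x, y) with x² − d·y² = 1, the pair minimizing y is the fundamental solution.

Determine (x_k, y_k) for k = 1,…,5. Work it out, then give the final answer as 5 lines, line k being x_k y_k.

8994000 650783
161784071999999 11706284604000
2910171887135973018000 210572647456751349217
52348171905801720863712000001 3787780782452031563430792000
941638916241558444724564320044970000 68134600714746933190345629744650783

d=191: √d = [13; 1,4,1,1,3,…,4,1,26] (ℓ=16, even), read p_15/q_15
a_0=13:  p_0=13·1+0=13,  q_0=13·0+1=1
…
a_4=1:  p_4=1·83+69=152,  q_4=1·6+5=11
…
a_6=2:  p_6=2·539+152=1230,  q_6=2·39+11=89
a_7=2:  p_7=2·1230+539=2999,  q_7=2·89+39=217
a_8=13:  p_8=13·2999+1230=40217,  q_8=13·217+89=2910
a_9=2:  p_9=2·40217+2999=83433,  q_9=2·2910+217=6037
…
a_11=3:  p_11=3·207083+83433=704682,  q_11=3·14984+6037=50989
…
a_14=4:  p_14=4·1616447+911765=7377553,  q_14=4·116962+65973=533821
a_15=1:  p_15=1·7377553+1616447=8994000,  q_15=1·533821+116962=650783
(x₁, y₁) = (8994000, 650783);  8994000² − 191·650783² = 1 ✓
(x_2, y_2) = (8994000·8994000 + 191·650783·650783, 8994000·650783 + 650783·8994000) = (161784071999999, 11706284604000)
(x_3, y_3) = (8994000·161784071999999 + 191·650783·11706284604000, 8994000·11706284604000 + 650783·161784071999999) = (2910171887135973018000, 210572647456751349217)
(x_4, y_4) = (8994000·2910171887135973018000 + 191·650783·210572647456751349217, 8994000·210572647456751349217 + 650783·2910171887135973018000) = (52348171905801720863712000001, 3787780782452031563430792000)
(x_5, y_5) = (8994000·52348171905801720863712000001 + 191·650783·3787780782452031563430792000, 8994000·3787780782452031563430792000 + 650783·52348171905801720863712000001) = (941638916241558444724564320044970000, 68134600714746933190345629744650783)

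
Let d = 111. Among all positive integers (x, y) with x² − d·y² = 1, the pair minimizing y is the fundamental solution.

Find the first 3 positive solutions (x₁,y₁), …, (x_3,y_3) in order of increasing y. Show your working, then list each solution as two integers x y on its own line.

d=111: √d = [10; 1,1,6,1,1,20] (ℓ=6, even), read p_5/q_5
i=0: a=10 ⇒ p=10, q=1
i=1: a=1 ⇒ p=11, q=1
i=2: a=1 ⇒ p=21, q=2
i=3: a=6 ⇒ p=137, q=13
i=4: a=1 ⇒ p=158, q=15
i=5: a=1 ⇒ p=295, q=28
fundamental: x₁=295, y₁=28  (since 87025 − 111·784 = 1)
n=2: (295,28)∘(295,28) = (295·295+111·28·28, 295·28+28·295) = (174049,16520)
n=3: (174049,16520)∘(295,28) = (295·174049+111·28·16520, 295·16520+28·174049) = (102688615,9746772)

295 28
174049 16520
102688615 9746772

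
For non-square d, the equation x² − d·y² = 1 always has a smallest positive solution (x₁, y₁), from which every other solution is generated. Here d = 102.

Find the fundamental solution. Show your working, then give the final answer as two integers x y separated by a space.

101 10

d=102: √d = [10; 10,20] (ℓ=2, even), read p_1/q_1
k=0  a_k=10  p_k/q_k = 10/1
k=1  a_k=10  p_k/q_k = 101/10
(x₁, y₁) = (101, 10);  101² − 102·10² = 1 ✓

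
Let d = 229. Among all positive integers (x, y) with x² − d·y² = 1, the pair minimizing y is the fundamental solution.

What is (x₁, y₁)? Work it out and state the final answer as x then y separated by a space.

5848201 386460

√229 = [15; 7,1,1,7,30, …], period ℓ=5 (odd) → k=9
step 0: (15, 1)  from 15·(1,0) + (0,1)
step 1: (106, 7)  from 7·(15,1) + (1,0)
step 2: (121, 8)  from 1·(106,7) + (15,1)
step 3: (227, 15)  from 1·(121,8) + (106,7)
step 4: (1710, 113)  from 7·(227,15) + (121,8)
step 5: (51527, 3405)  from 30·(1710,113) + (227,15)
step 6: (362399, 23948)  from 7·(51527,3405) + (1710,113)
step 7: (413926, 27353)  from 1·(362399,23948) + (51527,3405)
step 8: (776325, 51301)  from 1·(413926,27353) + (362399,23948)
step 9: (5848201, 386460)  from 7·(776325,51301) + (413926,27353)
(x₁, y₁) = (5848201, 386460);  5848201² − 229·386460² = 1 ✓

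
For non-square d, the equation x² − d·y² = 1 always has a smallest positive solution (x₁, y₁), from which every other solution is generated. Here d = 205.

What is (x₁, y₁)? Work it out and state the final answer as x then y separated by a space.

39689 2772

√205 = [14; 3,6,1,4,1,6,3,28, …], period ℓ=8 (even) → k=7
i=0: a=14 ⇒ p=14, q=1
i=1: a=3 ⇒ p=43, q=3
…
i=3: a=1 ⇒ p=315, q=22
…
i=5: a=1 ⇒ p=1847, q=129
i=6: a=6 ⇒ p=12614, q=881
i=7: a=3 ⇒ p=39689, q=2772
fundamental: x₁=39689, y₁=2772  (since 1575216721 − 205·7683984 = 1)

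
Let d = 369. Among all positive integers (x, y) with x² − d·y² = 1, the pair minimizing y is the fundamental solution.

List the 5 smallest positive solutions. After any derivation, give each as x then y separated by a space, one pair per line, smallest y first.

d=369: √d = [19; 4,1,3,2,7,4,7,2,3,1,4,38] (ℓ=12, even), read p_11/q_11
k=0  a_k=19  p_k/q_k = 19/1
…
k=4  a_k=2  p_k/q_k = 826/43
k=5  a_k=7  p_k/q_k = 6147/320
k=6  a_k=4  p_k/q_k = 25414/1323
k=7  a_k=7  p_k/q_k = 184045/9581
…
k=9  a_k=3  p_k/q_k = 1364557/71036
k=10  a_k=1  p_k/q_k = 1758061/91521
k=11  a_k=4  p_k/q_k = 8396801/437120
(x₁, y₁) = (8396801, 437120);  8396801² − 369·437120² = 1 ✓
k=2:  x_2 = 8396801·8396801+369·437120·437120 = 141012534067201,  y_2 = 8396801·437120+437120·8396801 = 7340819306240
k=3:  x_3 = 8396801·141012534067201+369·437120·7340819306240 = 2368108374136006451201,  y_3 = 8396801·7340819306240+437120·141012534067201 = 123278797782910239360
k=4:  x_4 = 8396801·2368108374136006451201+369·437120·123278797782910239360 = 39769069528107045198367948801,  y_4 = 8396801·123278797782910239360+437120·2368108374136006451201 = 2070295065004669620717268480
k=5:  x_5 = 8396801·39769069528107045198367948801+369·437120·2070295065004669620717268480 = 667865925565355162349028245713920001,  y_5 = 8396801·2070295065004669620717268480+437120·39769069528107045198367948801 = 34767711344252426473018978470025600

8396801 437120
141012534067201 7340819306240
2368108374136006451201 123278797782910239360
39769069528107045198367948801 2070295065004669620717268480
667865925565355162349028245713920001 34767711344252426473018978470025600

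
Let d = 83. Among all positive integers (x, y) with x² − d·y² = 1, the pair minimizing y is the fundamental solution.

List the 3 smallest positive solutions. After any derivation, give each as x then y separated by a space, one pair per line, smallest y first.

√83 → a₀=9, period (9,18); ℓ=2 even so k=1
i=0: a=9 ⇒ p=9, q=1
i=1: a=9 ⇒ p=82, q=9
(x₁, y₁) = (82, 9);  82² − 83·9² = 1 ✓
k=2:  x_2 = 82·82+83·9·9 = 13447,  y_2 = 82·9+9·82 = 1476
k=3:  x_3 = 82·13447+83·9·1476 = 2205226,  y_3 = 82·1476+9·13447 = 242055

82 9
13447 1476
2205226 242055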